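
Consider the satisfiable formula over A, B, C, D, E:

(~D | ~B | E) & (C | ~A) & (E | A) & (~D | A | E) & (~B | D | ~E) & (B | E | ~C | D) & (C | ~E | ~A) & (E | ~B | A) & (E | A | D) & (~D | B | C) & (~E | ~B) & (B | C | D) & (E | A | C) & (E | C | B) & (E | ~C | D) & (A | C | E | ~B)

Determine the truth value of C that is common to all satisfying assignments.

True

Suppose C = 0.
From the singleton clause (~A), A = 0.
From the singleton clause (E), E = 1.
From the singleton clause (~B), B = 0.
From the singleton clause (~D), D = 0.
But (D) is also a unit clause — contradiction.
So every satisfying assignment has C = True.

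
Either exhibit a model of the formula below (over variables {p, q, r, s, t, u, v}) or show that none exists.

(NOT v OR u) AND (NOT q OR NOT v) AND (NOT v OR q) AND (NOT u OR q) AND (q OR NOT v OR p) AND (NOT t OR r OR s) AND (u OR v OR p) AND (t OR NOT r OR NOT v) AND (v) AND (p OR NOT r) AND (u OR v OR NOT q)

(v) alone gives v = true.
(u) alone gives u = true.
(NOT q) alone gives q = false.
But (q) is also a unit clause — contradiction.

UNSATISFIABLE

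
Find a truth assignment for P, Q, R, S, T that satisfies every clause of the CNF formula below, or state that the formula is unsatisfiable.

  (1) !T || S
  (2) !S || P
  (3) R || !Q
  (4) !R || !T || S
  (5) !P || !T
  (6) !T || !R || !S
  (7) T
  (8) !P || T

UNSATISFIABLE

The clause (T) is unit, so T = true.
The clause (S) is unit, so S = true.
The clause (P) is unit, so P = true.
Now (!P) is unsatisfied and unit — conflict.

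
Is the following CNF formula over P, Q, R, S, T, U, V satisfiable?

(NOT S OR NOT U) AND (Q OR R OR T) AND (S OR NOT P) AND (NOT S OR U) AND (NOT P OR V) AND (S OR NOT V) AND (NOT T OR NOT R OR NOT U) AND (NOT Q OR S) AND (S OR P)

Try S = false.
Unit clause (NOT P) forces P = false.
That conflicts with the unit clause (P).
Backtrack on S: now try S = true.
Unit clause (NOT U) forces U = false.
That conflicts with the unit clause (U).
Either choice for S ends in contradiction.
No assignment satisfies every clause.

Unsatisfiable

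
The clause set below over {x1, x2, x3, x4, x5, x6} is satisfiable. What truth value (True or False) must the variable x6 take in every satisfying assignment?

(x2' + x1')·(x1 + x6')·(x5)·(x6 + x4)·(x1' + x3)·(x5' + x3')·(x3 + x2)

Suppose x6 = 1.
From the singleton clause (x1), x1 = 1.
From the singleton clause (x2'), x2 = 0.
From the singleton clause (x5), x5 = 1.
From the singleton clause (x3), x3 = 1.
Now (x3') is unsatisfied and unit — conflict.
So every satisfying assignment has x6 = False.

False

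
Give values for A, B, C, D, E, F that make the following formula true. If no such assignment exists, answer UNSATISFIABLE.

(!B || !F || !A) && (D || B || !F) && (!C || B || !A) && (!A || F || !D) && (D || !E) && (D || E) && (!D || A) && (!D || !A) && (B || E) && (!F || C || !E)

UNSATISFIABLE

Branch on D: set D = true.
(A) alone gives A = true.
Now (!A) is unsatisfied and unit — conflict.
That branch fails; take D = false instead.
(!E) alone gives E = false.
Now (E) is unsatisfied and unit — conflict.
Neither D = true nor D = false works.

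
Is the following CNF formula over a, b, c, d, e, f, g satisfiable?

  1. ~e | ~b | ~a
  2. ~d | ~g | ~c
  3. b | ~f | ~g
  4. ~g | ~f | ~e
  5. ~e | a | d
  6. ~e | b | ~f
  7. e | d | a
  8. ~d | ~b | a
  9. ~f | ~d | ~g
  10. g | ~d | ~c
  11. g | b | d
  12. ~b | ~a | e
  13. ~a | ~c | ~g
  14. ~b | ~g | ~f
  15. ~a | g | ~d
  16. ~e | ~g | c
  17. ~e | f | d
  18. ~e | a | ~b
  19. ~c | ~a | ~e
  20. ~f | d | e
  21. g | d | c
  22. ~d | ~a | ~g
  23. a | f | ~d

Satisfiable

Case e = 0:
Case d = 1:
Case g = 0:
The clause (~c) is unit, so c = 0.
The clause (~a) is unit, so a = 0.
The clause (~b) is unit, so b = 0.
The clause (f) is unit, so f = 1.
All clauses are satisfied.
A satisfying assignment: a ↦ 0,  b ↦ 0,  c ↦ 0,  d ↦ 1,  e ↦ 0,  f ↦ 1,  g ↦ 0.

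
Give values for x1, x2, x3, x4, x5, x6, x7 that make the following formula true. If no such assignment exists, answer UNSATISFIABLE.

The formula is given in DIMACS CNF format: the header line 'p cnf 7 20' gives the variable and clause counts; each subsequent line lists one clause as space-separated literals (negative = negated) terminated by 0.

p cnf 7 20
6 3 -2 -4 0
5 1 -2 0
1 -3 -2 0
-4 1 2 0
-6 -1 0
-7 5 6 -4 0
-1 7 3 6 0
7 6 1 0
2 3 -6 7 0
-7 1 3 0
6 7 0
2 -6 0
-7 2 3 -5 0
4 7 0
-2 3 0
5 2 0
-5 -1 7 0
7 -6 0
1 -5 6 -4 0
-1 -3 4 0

Suppose x6 = False.
The clause (x7) is unit, so x7 = True.
Suppose x5 = True.
Suppose x1 = True.
Suppose x2 = True.
The clause (x3) is unit, so x3 = True.
The clause (x4) is unit, so x4 = True.
All clauses are satisfied.

x1 ↦ True; x2 ↦ True; x3 ↦ True; x4 ↦ True; x5 ↦ True; x6 ↦ False; x7 ↦ True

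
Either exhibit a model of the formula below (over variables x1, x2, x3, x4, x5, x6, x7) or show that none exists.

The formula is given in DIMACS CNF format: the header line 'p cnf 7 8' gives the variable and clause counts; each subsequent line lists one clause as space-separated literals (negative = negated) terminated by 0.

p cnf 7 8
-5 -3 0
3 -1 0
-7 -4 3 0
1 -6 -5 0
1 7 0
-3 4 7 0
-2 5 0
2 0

Unit clause (x2) forces x2 = True.
Unit clause (x5) forces x5 = True.
Unit clause (¬x3) forces x3 = False.
Unit clause (¬x1) forces x1 = False.
Unit clause (¬x6) forces x6 = False.
Unit clause (x7) forces x7 = True.
Unit clause (¬x4) forces x4 = False.
Every clause now holds.

x1: False, x2: True, x3: False, x4: False, x5: True, x6: False, x7: True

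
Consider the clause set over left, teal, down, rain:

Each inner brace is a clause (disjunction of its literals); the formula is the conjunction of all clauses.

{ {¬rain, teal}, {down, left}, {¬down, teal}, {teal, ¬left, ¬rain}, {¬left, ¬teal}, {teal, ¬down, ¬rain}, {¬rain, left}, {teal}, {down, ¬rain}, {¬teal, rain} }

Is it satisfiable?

No, unsatisfiable

The clause (teal) is unit, so teal = True.
The clause (¬left) is unit, so left = False.
The clause (down) is unit, so down = True.
The clause (¬rain) is unit, so rain = False.
But (rain) is also a unit clause — contradiction.
No assignment satisfies every clause.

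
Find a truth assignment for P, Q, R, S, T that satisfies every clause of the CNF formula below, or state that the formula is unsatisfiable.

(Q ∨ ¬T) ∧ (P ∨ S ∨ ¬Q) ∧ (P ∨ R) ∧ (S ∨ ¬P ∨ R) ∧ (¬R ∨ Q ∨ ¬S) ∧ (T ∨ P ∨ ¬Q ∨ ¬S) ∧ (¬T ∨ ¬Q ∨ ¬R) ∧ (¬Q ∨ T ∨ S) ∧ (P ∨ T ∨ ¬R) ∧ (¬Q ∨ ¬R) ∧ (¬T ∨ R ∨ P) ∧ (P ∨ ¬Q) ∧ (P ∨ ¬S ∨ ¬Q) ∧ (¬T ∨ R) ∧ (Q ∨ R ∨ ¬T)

Case Q = True:
The clause (¬R) is unit, so R = False.
The clause (P) is unit, so P = True.
The clause (S) is unit, so S = True.
The clause (¬T) is unit, so T = False.
All clauses are satisfied.

P=True, Q=True, R=False, S=True, T=False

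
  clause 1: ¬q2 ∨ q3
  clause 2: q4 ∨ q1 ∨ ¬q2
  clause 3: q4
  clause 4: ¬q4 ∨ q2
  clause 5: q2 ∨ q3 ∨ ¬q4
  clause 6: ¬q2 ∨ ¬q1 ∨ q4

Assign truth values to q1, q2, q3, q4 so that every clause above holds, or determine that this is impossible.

The clause (q4) is unit, so q4 = True.
The clause (q2) is unit, so q2 = True.
The clause (q3) is unit, so q3 = True.
All clauses hold; q1 can take either value.

q1=False; q2=True; q3=True; q4=True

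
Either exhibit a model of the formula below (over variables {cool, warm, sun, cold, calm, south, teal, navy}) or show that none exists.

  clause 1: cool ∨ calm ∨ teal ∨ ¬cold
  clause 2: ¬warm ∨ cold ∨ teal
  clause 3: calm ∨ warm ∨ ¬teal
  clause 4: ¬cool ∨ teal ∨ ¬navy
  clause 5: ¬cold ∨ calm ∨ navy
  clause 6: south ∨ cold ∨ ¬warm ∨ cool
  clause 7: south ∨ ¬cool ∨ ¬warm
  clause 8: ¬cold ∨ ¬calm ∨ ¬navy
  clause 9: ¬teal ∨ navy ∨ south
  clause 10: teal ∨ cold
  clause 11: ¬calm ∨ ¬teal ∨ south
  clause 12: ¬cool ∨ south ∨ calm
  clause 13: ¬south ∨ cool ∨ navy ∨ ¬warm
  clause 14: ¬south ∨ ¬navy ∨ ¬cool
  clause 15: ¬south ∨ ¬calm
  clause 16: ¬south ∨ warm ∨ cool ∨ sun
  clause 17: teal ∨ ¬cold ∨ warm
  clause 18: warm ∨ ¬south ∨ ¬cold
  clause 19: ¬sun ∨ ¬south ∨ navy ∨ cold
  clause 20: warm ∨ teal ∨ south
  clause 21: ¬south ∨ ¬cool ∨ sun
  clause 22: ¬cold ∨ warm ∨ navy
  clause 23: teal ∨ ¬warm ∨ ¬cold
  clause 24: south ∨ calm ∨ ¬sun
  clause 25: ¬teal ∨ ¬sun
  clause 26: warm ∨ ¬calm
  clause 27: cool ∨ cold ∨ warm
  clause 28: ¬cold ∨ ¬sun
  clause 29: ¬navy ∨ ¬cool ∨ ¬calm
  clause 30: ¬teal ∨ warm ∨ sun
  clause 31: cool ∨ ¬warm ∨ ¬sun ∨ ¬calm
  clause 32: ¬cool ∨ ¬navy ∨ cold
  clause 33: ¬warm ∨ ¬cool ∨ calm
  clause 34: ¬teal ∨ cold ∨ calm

Case teal = True:
(¬sun) alone gives sun = False.
(warm) alone gives warm = True.
Case south = False:
(¬cool) alone gives cool = False.
(cold) alone gives cold = True.
(navy) alone gives navy = True.
(¬calm) alone gives calm = False.
Every clause now holds.

cool: False, warm: True, sun: False, cold: True, calm: False, south: False, teal: True, navy: True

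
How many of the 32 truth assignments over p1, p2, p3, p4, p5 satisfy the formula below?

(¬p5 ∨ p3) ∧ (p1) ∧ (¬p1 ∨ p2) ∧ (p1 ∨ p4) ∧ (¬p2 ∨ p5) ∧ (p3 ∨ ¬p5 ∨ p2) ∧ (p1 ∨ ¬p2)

2

There are 2^5 = 32 truth assignments over (p1, p2, p3, p4, p5).
Split on p2. With p2 = True, the clauses containing p2 are satisfied and ¬p2 drops from the rest; 2 of the 2^4 = 16 assignments to the other variables satisfy what remains.
With p2 = False, by the same count on the reduced clause set, 0 assignments work.
(One model: p1=T, p2=T, p3=T, p4=F, p5=T.)
Total: 2 + 0 = 2.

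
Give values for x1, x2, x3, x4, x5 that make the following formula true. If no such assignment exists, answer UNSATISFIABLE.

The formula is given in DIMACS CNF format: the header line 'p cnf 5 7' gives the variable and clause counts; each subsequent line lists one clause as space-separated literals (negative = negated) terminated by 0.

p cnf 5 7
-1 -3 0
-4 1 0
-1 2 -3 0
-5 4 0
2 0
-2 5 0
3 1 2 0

x1 ↦ True; x2 ↦ True; x3 ↦ False; x4 ↦ True; x5 ↦ True

The clause (x2) is unit, so x2 = True.
The clause (x5) is unit, so x5 = True.
The clause (x4) is unit, so x4 = True.
The clause (x1) is unit, so x1 = True.
The clause (¬x3) is unit, so x3 = False.
This assignment satisfies each clause.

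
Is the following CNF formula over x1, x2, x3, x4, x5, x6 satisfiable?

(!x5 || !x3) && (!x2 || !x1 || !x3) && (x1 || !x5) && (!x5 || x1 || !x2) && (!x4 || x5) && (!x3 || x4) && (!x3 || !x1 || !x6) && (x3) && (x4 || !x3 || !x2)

No

(x3) alone gives x3 = true.
(!x5) alone gives x5 = false.
(!x4) alone gives x4 = false.
That conflicts with the unit clause (x4).
No assignment satisfies every clause.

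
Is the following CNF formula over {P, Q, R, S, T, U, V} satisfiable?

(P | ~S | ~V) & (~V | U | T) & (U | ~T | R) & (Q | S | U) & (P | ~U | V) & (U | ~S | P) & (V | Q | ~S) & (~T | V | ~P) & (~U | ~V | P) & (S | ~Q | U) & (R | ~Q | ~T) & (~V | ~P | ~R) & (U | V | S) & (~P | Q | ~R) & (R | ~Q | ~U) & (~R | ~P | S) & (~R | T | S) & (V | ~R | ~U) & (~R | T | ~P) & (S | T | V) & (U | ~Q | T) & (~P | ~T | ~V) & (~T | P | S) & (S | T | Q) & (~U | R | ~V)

Case P = 1:
Case T = 0:
From the singleton clause (~R), R = 0.
Case V = 0:
From the singleton clause (S), S = 1.
From the singleton clause (Q), Q = 1.
From the singleton clause (~U), U = 0.
But (U) is also a unit clause — contradiction.
So V must be the other value — set V = 1.
From the singleton clause (U), U = 1.
But (~U) is also a unit clause — contradiction.
Both values of V lead to a conflict.
So T must be the other value — set T = 1.
From the singleton clause (V), V = 1.
But (~V) is also a unit clause — contradiction.
Both values of T lead to a conflict.
So P must be the other value — set P = 0.
Case S = 0:
From the singleton clause (~T), T = 0.
From the singleton clause (~R), R = 0.
From the singleton clause (V), V = 1.
From the singleton clause (U), U = 1.
But (~U) is also a unit clause — contradiction.
So S must be the other value — set S = 1.
From the singleton clause (~V), V = 0.
From the singleton clause (~U), U = 0.
But (U) is also a unit clause — contradiction.
Both values of S lead to a conflict.
Both values of P lead to a conflict.
No assignment satisfies every clause.

No, unsatisfiable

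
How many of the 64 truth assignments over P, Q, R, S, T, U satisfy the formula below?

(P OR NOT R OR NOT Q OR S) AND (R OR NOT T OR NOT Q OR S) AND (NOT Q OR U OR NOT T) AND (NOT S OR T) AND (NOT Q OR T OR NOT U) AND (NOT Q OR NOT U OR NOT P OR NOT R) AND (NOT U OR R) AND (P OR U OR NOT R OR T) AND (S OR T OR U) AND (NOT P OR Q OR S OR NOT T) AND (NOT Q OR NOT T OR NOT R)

11

There are 2^6 = 64 truth assignments over (P, Q, R, S, T, U).
Split on R. With R = true, the clauses containing R are satisfied and NOT R drops from the rest; 8 of the 2^5 = 32 assignments to the other variables satisfy what remains.
With R = false, by the same count on the reduced clause set, 3 assignments work.
(One model: P=F, Q=F, R=F, S=F, T=T, U=F.)
Total: 8 + 3 = 11.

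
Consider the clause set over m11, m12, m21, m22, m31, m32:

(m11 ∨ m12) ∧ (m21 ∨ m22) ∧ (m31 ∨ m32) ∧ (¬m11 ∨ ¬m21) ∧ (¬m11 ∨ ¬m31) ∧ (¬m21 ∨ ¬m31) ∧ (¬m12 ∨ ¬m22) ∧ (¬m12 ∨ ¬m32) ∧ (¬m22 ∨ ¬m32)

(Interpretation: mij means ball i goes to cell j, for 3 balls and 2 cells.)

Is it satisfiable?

Unsatisfiable

Try m11 = True.
(¬m21) alone gives m21 = False.
(m22) alone gives m22 = True.
(¬m31) alone gives m31 = False.
(m32) alone gives m32 = True.
But (¬m32) is also a unit clause — contradiction.
Undo m11 and try m11 = False.
(m12) alone gives m12 = True.
(¬m22) alone gives m22 = False.
(m21) alone gives m21 = True.
(¬m31) alone gives m31 = False.
(m32) alone gives m32 = True.
But (¬m32) is also a unit clause — contradiction.
Neither m11 = True nor m11 = False works.
No assignment satisfies every clause.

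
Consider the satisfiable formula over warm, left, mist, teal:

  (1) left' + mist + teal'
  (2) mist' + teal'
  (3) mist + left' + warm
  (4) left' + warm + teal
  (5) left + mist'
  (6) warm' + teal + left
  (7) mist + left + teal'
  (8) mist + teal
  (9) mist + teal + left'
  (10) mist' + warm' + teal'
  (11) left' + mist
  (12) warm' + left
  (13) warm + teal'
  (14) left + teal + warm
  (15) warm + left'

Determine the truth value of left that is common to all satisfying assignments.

Suppose left = 0.
The clause (mist') is unit, so mist = 0.
The clause (teal') is unit, so teal = 0.
Now (teal) is unsatisfied and unit — conflict.
So every satisfying assignment has left = True.

True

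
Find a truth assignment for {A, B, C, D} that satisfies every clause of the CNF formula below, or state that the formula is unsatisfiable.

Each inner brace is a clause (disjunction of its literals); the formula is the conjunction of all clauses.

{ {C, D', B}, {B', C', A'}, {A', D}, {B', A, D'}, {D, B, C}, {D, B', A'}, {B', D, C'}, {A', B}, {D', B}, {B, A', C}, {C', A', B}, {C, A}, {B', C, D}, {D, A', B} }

Branch on A: set A = 1.
(D) alone gives D = 1.
(B) alone gives B = 1.
(C') alone gives C = 0.
This assignment satisfies each clause.

A: 1; B: 1; C: 0; D: 1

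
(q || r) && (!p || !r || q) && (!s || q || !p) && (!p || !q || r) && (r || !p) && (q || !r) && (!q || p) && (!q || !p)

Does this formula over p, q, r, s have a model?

Try q = true.
From the singleton clause (p), p = true.
That conflicts with the unit clause (!p).
Undo q and try q = false.
From the singleton clause (r), r = true.
That conflicts with the unit clause (!r).
Either choice for q ends in contradiction.
No assignment satisfies every clause.

No, unsatisfiable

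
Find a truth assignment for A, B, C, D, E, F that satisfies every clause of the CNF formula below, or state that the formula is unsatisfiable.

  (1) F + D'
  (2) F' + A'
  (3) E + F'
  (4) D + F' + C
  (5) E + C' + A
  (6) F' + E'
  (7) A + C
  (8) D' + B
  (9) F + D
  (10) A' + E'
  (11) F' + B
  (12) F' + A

Branch on F: set F = 1.
Unit clause (A') forces A = 0.
Now (A) is unsatisfied and unit — conflict.
So F must be the other value — set F = 0.
Unit clause (D') forces D = 0.
Now (D) is unsatisfied and unit — conflict.
Either choice for F ends in contradiction.

UNSATISFIABLE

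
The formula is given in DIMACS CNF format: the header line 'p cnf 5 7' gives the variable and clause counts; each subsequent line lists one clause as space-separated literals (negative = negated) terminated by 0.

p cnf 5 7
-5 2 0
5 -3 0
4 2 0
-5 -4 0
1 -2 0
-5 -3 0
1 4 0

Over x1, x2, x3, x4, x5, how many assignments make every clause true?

5

There are 2^5 = 32 truth assignments over (x1, x2, x3, x4, x5).
Split on x3. With x3 = True, the clauses containing x3 are satisfied and ¬x3 drops from the rest; 0 of the 2^4 = 16 assignments to the other variables satisfy what remains.
With x3 = False, by the same count on the reduced clause set, 5 assignments work.
(One model: x1=F, x2=F, x3=F, x4=T, x5=F.)
Total: 0 + 5 = 5.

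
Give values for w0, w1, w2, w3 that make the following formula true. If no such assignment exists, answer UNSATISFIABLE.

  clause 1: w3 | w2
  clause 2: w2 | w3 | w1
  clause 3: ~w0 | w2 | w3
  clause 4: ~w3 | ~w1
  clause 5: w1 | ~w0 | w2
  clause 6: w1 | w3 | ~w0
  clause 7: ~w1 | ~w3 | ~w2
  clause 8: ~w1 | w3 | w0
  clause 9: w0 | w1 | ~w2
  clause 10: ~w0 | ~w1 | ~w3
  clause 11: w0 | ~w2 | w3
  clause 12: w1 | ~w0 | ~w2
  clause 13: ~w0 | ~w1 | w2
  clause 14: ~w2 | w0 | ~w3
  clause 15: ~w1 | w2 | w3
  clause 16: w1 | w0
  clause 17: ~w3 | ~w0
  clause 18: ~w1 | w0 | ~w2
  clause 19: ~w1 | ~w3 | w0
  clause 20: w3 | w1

Case w3 = 0:
Unit clause (w2) forces w2 = 1.
Unit clause (w0) forces w0 = 1.
Unit clause (w1) forces w1 = 1.
All clauses are satisfied.

w0: 1,  w1: 1,  w2: 1,  w3: 0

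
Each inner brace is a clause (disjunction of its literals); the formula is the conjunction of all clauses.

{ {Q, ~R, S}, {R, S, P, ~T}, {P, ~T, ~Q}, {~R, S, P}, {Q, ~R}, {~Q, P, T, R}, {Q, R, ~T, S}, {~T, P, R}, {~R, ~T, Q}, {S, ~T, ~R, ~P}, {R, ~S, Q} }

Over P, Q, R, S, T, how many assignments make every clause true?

There are 2^5 = 32 truth assignments over (P, Q, R, S, T).
Split on S. With S = 1, the clauses containing S are satisfied and ~S drops from the rest; 5 of the 2^4 = 16 assignments to the other variables satisfy what remains.
With S = 0, by the same count on the reduced clause set, 5 assignments work.
(One model: P=F, Q=F, R=F, S=F, T=F.)
Total: 5 + 5 = 10.

10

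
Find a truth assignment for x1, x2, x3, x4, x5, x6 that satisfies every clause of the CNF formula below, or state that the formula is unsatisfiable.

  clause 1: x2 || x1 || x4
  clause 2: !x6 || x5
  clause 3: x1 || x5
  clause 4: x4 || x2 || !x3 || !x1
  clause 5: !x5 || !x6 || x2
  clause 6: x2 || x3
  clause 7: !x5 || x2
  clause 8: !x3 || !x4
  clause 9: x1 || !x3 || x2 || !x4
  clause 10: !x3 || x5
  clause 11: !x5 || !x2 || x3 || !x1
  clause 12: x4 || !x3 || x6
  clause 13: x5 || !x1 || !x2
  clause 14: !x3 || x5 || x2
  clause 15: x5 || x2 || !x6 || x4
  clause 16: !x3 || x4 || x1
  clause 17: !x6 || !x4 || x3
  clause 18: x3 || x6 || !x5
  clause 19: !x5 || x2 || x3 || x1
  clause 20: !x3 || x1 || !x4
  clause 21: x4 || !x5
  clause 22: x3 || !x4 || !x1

Suppose x6 = false.
Suppose x1 = true.
Suppose x2 = true.
(x5) alone gives x5 = true.
(x3) alone gives x3 = true.
(!x4) alone gives x4 = false.
But (x4) is also a unit clause — contradiction.
So x2 must be the other value — set x2 = false.
(x3) alone gives x3 = true.
(x4) alone gives x4 = true.
But (!x4) is also a unit clause — contradiction.
Both values of x2 lead to a conflict.
So x1 must be the other value — set x1 = false.
(x5) alone gives x5 = true.
(x2) alone gives x2 = true.
(x3) alone gives x3 = true.
(!x4) alone gives x4 = false.
But (x4) is also a unit clause — contradiction.
Both values of x1 lead to a conflict.
So x6 must be the other value — set x6 = true.
(x5) alone gives x5 = true.
(x2) alone gives x2 = true.
(x4) alone gives x4 = true.
(!x3) alone gives x3 = false.
But (x3) is also a unit clause — contradiction.
Both values of x6 lead to a conflict.

UNSATISFIABLE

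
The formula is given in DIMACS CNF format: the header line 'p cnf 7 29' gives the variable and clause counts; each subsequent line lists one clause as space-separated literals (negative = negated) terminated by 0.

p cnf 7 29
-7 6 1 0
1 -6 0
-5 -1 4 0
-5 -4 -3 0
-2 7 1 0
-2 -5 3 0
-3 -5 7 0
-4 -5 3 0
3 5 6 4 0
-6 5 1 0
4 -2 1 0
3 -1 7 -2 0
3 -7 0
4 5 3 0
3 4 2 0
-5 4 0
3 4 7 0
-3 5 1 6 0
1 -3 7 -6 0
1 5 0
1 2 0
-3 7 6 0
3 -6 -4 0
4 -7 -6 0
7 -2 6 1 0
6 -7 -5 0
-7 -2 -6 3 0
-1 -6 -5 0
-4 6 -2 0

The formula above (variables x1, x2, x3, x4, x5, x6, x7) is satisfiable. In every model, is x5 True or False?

False

Suppose x5 = True.
Unit clause (x4) forces x4 = True.
Unit clause (¬x3) forces x3 = False.
Now (x3) is unsatisfied and unit — conflict.
So every satisfying assignment has x5 = False.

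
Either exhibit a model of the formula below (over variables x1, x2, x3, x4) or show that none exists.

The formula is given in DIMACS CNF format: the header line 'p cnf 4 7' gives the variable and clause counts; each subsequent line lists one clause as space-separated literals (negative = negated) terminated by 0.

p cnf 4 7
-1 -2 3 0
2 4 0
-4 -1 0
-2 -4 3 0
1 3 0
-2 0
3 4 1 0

Unit clause (¬x2) forces x2 = False.
Unit clause (x4) forces x4 = True.
Unit clause (¬x1) forces x1 = False.
Unit clause (x3) forces x3 = True.
All clauses are satisfied.

x1 ↦ False,  x2 ↦ False,  x3 ↦ True,  x4 ↦ True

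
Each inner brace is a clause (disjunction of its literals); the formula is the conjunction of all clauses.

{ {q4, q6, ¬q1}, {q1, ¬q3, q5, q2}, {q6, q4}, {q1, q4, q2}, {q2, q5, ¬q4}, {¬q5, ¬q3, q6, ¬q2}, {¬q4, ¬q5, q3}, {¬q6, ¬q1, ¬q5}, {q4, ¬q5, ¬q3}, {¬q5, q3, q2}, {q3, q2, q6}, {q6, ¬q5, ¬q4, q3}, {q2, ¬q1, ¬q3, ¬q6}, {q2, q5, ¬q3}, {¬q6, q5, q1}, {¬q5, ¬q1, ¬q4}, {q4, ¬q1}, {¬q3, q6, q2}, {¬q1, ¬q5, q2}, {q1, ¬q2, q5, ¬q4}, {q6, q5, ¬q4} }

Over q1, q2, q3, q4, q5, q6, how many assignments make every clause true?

5

There are 2^6 = 64 truth assignments over (q1, q2, q3, q4, q5, q6).
Split on q1. With q1 = True, the clauses containing q1 are satisfied and ¬q1 drops from the rest; 2 of the 2^5 = 32 assignments to the other variables satisfy what remains.
With q1 = False, by the same count on the reduced clause set, 3 assignments work.
Total: 2 + 3 = 5.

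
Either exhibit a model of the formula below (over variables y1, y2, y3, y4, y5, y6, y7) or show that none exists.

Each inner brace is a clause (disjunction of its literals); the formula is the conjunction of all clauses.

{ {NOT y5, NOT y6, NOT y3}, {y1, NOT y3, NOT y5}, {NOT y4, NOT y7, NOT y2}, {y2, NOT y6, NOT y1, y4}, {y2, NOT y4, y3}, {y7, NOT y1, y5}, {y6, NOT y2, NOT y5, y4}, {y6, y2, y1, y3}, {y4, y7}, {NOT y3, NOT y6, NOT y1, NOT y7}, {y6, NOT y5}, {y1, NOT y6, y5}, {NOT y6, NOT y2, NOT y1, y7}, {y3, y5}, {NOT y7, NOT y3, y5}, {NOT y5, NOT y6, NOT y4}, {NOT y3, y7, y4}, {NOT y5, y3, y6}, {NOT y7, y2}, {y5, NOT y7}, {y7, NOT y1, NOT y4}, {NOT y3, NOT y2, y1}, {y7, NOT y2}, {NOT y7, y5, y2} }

y1 ↦ false; y2 ↦ false; y3 ↦ true; y4 ↦ true; y5 ↦ false; y6 ↦ false; y7 ↦ false

Branch on y4: set y4 = true.
Branch on y7: set y7 = false.
From the singleton clause (NOT y1), y1 = false.
From the singleton clause (NOT y2), y2 = false.
From the singleton clause (y3), y3 = true.
From the singleton clause (NOT y5), y5 = false.
From the singleton clause (NOT y6), y6 = false.
This assignment satisfies each clause.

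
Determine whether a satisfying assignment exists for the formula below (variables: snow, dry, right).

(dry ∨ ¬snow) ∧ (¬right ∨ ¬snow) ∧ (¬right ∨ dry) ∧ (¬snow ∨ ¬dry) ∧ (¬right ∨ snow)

Satisfiable

Try dry = True.
The clause (¬snow) is unit, so snow = False.
The clause (¬right) is unit, so right = False.
This assignment satisfies each clause.
A satisfying assignment: snow=False; dry=True; right=False.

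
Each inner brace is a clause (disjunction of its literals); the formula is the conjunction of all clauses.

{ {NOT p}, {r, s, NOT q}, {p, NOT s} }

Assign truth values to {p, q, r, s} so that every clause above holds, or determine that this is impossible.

Unit clause (NOT p) forces p = false.
Unit clause (NOT s) forces s = false.
Suppose r = false.
Unit clause (NOT q) forces q = false.
Every clause now holds.

p ↦ false,  q ↦ false,  r ↦ false,  s ↦ false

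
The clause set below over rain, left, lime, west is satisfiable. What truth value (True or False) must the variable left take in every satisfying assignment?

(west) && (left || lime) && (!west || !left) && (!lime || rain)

False

Suppose left = true.
(west) alone gives west = true.
Now (!west) is unsatisfied and unit — conflict.
So every satisfying assignment has left = False.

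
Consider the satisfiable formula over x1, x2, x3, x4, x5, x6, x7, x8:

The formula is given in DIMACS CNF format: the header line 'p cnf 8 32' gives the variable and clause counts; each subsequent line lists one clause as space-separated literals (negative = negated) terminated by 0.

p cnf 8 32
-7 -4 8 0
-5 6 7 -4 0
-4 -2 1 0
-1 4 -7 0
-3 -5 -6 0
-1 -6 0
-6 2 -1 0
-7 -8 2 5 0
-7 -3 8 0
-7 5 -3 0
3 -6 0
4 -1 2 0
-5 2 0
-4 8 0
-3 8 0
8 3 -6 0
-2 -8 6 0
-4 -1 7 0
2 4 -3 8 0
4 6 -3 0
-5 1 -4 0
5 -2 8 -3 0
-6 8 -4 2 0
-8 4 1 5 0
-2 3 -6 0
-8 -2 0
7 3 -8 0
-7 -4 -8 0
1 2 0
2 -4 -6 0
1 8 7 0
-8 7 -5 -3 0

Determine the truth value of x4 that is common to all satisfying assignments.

Suppose x4 = True.
The clause (x8) is unit, so x8 = True.
The clause (¬x2) is unit, so x2 = False.
The clause (¬x5) is unit, so x5 = False.
The clause (¬x7) is unit, so x7 = False.
The clause (¬x1) is unit, so x1 = False.
That conflicts with the unit clause (x1).
So every satisfying assignment has x4 = False.

False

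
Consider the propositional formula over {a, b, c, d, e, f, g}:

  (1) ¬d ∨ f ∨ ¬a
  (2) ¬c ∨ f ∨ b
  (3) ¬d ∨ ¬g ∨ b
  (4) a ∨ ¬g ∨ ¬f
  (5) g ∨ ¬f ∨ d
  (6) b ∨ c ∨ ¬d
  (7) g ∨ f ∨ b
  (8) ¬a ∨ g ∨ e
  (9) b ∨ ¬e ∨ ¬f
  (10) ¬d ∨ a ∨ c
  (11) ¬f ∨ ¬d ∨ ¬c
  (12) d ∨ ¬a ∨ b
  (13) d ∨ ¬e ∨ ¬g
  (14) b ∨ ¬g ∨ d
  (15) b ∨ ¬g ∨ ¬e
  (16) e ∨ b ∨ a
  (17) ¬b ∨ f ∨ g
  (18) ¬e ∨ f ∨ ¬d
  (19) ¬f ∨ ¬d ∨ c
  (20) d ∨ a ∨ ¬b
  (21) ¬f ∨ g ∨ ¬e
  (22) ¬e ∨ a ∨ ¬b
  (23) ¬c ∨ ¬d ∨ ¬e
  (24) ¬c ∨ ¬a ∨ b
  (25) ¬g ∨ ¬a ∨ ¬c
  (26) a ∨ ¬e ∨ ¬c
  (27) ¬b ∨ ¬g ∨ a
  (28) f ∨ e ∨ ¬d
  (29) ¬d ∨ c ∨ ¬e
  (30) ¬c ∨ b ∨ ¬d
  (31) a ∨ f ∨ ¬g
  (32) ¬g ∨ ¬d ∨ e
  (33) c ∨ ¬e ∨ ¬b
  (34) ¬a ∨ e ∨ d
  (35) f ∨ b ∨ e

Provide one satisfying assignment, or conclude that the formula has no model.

Try d = False.
Try g = True.
Unit clause (¬e) forces e = False.
Unit clause (b) forces b = True.
Unit clause (a) forces a = True.
But (¬a) is also a unit clause — contradiction.
That branch fails; take g = False instead.
Unit clause (¬f) forces f = False.
Unit clause (b) forces b = True.
But (¬b) is also a unit clause — contradiction.
Neither g = True nor g = False works.
That branch fails; take d = True instead.
Try f = True.
Unit clause (¬c) forces c = False.
But (c) is also a unit clause — contradiction.
That branch fails; take f = False instead.
Unit clause (¬a) forces a = False.
Unit clause (c) forces c = True.
Unit clause (b) forces b = True.
Unit clause (g) forces g = True.
But (¬g) is also a unit clause — contradiction.
Neither f = True nor f = False works.
Neither d = True nor d = False works.

UNSATISFIABLE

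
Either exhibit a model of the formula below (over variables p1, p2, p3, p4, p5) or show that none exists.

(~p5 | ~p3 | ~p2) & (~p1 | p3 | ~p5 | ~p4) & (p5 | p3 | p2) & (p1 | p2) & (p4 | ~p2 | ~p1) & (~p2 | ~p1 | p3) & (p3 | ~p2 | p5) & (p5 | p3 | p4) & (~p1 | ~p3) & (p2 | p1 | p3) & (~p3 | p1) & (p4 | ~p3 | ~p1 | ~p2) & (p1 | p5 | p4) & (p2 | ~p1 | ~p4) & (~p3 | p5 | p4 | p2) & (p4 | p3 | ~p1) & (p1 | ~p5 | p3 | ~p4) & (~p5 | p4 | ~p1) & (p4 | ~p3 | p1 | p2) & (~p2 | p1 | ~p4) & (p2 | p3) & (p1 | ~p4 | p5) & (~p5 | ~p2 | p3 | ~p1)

Case p1 = 0:
Unit clause (p2) forces p2 = 1.
Unit clause (~p3) forces p3 = 0.
Unit clause (p5) forces p5 = 1.
Unit clause (~p4) forces p4 = 0.
All clauses are satisfied.

p1: 0, p2: 1, p3: 0, p4: 0, p5: 1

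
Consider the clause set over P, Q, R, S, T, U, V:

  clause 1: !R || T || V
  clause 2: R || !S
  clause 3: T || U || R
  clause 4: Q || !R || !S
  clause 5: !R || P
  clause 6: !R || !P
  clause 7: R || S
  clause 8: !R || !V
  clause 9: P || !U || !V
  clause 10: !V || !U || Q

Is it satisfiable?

Try R = true.
From the singleton clause (P), P = true.
That conflicts with the unit clause (!P).
Backtrack on R: now try R = false.
From the singleton clause (!S), S = false.
That conflicts with the unit clause (S).
Both values of R lead to a conflict.
No assignment satisfies every clause.

Unsatisfiable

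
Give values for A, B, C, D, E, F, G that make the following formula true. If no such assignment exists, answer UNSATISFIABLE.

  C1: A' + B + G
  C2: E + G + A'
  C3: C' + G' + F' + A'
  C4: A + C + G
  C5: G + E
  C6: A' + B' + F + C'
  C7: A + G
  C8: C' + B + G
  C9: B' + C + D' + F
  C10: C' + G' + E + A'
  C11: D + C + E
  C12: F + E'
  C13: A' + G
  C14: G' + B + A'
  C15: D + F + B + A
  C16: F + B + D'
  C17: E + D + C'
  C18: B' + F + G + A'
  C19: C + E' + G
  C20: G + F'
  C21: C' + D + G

A: 0, B: 0, C: 1, D: 1, E: 1, F: 1, G: 1

Try G = 1.
Try F = 1.
Try C = 1.
Unit clause (A') forces A = 0.
Try E = 1.
Every clause is now satisfied; B, D are unconstrained.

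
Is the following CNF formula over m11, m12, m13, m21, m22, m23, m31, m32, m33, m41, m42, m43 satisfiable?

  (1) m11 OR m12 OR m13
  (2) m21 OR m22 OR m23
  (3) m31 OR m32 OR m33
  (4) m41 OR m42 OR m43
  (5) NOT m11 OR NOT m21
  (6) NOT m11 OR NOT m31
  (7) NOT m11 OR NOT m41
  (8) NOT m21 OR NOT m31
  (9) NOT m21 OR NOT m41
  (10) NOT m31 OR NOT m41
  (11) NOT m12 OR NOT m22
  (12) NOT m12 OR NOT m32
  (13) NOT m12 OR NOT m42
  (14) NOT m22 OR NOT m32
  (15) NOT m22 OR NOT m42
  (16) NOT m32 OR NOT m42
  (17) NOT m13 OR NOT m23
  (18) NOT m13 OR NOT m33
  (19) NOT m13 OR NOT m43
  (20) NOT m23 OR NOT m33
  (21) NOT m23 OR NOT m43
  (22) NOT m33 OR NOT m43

Unsatisfiable

Case m11 = false:
Case m12 = true:
From the singleton clause (NOT m22), m22 = false.
From the singleton clause (NOT m32), m32 = false.
From the singleton clause (NOT m42), m42 = false.
Case m21 = true:
From the singleton clause (NOT m31), m31 = false.
From the singleton clause (m33), m33 = true.
From the singleton clause (NOT m41), m41 = false.
From the singleton clause (m43), m43 = true.
But (NOT m43) is also a unit clause — contradiction.
That branch fails; take m21 = false instead.
From the singleton clause (m23), m23 = true.
From the singleton clause (NOT m13), m13 = false.
From the singleton clause (NOT m33), m33 = false.
From the singleton clause (m31), m31 = true.
From the singleton clause (NOT m41), m41 = false.
From the singleton clause (m43), m43 = true.
But (NOT m43) is also a unit clause — contradiction.
Either choice for m21 ends in contradiction.
That branch fails; take m12 = false instead.
From the singleton clause (m13), m13 = true.
From the singleton clause (NOT m23), m23 = false.
From the singleton clause (NOT m33), m33 = false.
From the singleton clause (NOT m43), m43 = false.
Case m21 = true:
From the singleton clause (NOT m31), m31 = false.
From the singleton clause (m32), m32 = true.
From the singleton clause (NOT m41), m41 = false.
From the singleton clause (m42), m42 = true.
But (NOT m42) is also a unit clause — contradiction.
That branch fails; take m21 = false instead.
From the singleton clause (m22), m22 = true.
From the singleton clause (NOT m32), m32 = false.
From the singleton clause (m31), m31 = true.
From the singleton clause (NOT m41), m41 = false.
From the singleton clause (m42), m42 = true.
But (NOT m42) is also a unit clause — contradiction.
Either choice for m21 ends in contradiction.
Either choice for m12 ends in contradiction.
That branch fails; take m11 = true instead.
From the singleton clause (NOT m21), m21 = false.
From the singleton clause (NOT m31), m31 = false.
From the singleton clause (NOT m41), m41 = false.
Case m22 = true:
From the singleton clause (NOT m12), m12 = false.
From the singleton clause (NOT m32), m32 = false.
From the singleton clause (m33), m33 = true.
From the singleton clause (NOT m42), m42 = false.
From the singleton clause (m43), m43 = true.
But (NOT m43) is also a unit clause — contradiction.
That branch fails; take m22 = false instead.
From the singleton clause (m23), m23 = true.
From the singleton clause (NOT m13), m13 = false.
From the singleton clause (NOT m33), m33 = false.
From the singleton clause (m32), m32 = true.
From the singleton clause (NOT m12), m12 = false.
From the singleton clause (NOT m42), m42 = false.
From the singleton clause (m43), m43 = true.
But (NOT m43) is also a unit clause — contradiction.
Either choice for m22 ends in contradiction.
Either choice for m11 ends in contradiction.
No assignment satisfies every clause.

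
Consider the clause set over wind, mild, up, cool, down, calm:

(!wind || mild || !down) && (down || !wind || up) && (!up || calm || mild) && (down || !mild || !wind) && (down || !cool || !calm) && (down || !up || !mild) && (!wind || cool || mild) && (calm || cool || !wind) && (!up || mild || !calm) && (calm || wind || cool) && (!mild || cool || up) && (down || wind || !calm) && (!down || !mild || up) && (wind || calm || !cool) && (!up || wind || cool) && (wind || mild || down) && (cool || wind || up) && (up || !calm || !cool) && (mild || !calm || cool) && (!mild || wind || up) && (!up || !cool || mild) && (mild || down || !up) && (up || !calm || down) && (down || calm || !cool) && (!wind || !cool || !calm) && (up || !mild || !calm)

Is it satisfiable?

Yes

Branch on wind: set wind = true.
Branch on mild: set mild = true.
Unit clause (down) forces down = true.
Unit clause (up) forces up = true.
Branch on calm: set calm = true.
Unit clause (!cool) forces cool = false.
All clauses are satisfied.
A satisfying assignment: wind ↦ true; mild ↦ true; up ↦ true; cool ↦ false; down ↦ true; calm ↦ true.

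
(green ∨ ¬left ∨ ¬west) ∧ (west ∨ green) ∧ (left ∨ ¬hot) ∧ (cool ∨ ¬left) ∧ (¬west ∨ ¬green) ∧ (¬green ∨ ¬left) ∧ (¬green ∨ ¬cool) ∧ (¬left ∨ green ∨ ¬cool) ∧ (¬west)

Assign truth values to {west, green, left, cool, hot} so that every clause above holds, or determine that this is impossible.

west: False,  green: True,  left: False,  cool: False,  hot: False

From the singleton clause (¬west), west = False.
From the singleton clause (green), green = True.
From the singleton clause (¬left), left = False.
From the singleton clause (¬hot), hot = False.
From the singleton clause (¬cool), cool = False.
All clauses are satisfied.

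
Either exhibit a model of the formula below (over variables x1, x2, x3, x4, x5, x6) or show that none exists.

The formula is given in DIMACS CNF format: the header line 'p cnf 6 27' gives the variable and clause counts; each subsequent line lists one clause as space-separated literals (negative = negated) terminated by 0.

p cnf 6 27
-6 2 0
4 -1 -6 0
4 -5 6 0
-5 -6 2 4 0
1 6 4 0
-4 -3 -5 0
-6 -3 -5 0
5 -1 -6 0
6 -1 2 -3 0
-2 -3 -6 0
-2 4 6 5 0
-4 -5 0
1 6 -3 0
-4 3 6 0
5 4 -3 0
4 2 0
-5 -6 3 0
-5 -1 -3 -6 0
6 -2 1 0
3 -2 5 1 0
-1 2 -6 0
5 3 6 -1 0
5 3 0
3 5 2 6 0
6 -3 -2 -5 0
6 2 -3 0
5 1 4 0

x1: True; x2: True; x3: True; x4: True; x5: False; x6: False

Try x6 = False.
Try x4 = True.
From the singleton clause (¬x5), x5 = False.
From the singleton clause (x3), x3 = True.
From the singleton clause (x1), x1 = True.
From the singleton clause (x2), x2 = True.
This assignment satisfies each clause.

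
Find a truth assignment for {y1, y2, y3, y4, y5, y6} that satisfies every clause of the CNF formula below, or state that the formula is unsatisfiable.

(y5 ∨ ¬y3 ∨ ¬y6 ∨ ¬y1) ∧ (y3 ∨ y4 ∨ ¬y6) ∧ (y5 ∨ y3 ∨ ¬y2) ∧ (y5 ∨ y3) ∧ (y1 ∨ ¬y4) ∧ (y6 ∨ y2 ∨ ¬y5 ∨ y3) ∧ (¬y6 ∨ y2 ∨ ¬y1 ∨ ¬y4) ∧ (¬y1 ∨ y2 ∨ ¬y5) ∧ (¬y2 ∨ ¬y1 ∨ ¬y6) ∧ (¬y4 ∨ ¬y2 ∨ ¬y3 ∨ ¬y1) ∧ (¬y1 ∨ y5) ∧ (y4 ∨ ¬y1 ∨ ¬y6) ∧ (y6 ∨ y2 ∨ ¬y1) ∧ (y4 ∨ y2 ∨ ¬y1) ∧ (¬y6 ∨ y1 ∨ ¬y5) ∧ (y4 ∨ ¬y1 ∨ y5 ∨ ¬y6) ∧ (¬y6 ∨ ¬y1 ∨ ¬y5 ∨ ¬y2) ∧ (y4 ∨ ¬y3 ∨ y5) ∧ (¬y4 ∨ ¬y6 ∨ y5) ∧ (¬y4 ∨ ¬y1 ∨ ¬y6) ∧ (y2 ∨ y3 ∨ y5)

y1 ↦ True, y2 ↦ True, y3 ↦ True, y4 ↦ False, y5 ↦ True, y6 ↦ False

Case y5 = True:
Case y1 = True:
From the singleton clause (y2), y2 = True.
From the singleton clause (¬y6), y6 = False.
Case y4 = False:
No clause remains; y3 is free.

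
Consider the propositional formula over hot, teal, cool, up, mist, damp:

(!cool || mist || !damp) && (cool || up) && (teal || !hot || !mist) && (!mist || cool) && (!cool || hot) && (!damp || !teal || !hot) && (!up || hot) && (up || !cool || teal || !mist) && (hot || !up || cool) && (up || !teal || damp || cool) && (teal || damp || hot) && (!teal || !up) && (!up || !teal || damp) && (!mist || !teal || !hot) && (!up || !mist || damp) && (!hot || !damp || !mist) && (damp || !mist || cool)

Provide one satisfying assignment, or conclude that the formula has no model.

hot ↦ true,  teal ↦ false,  cool ↦ true,  up ↦ true,  mist ↦ false,  damp ↦ false

Branch on cool: set cool = true.
Unit clause (hot) forces hot = true.
Branch on mist: set mist = false.
Unit clause (!damp) forces damp = false.
Branch on teal: set teal = false.
Every clause is now satisfied; up is unconstrained.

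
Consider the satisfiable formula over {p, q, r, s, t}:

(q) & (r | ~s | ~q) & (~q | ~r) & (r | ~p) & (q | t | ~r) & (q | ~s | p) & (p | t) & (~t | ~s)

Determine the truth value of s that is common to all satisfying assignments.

Suppose s = 1.
(q) alone gives q = 1.
(r) alone gives r = 1.
But (~r) is also a unit clause — contradiction.
So every satisfying assignment has s = False.

False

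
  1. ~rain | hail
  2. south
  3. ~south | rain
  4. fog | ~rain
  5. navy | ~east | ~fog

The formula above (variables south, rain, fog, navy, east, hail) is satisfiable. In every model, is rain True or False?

True

Suppose rain = 0.
(south) alone gives south = 1.
Now (~south) is unsatisfied and unit — conflict.
So every satisfying assignment has rain = True.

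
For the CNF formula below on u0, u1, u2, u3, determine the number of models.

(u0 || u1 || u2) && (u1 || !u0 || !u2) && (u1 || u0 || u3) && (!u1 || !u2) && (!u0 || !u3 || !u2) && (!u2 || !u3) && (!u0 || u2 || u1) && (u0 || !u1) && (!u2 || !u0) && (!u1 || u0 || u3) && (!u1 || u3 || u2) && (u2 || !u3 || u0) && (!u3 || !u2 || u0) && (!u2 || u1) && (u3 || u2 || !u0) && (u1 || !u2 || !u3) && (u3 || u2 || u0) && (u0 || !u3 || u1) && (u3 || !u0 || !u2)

1

There are 2^4 = 16 truth assignments over (u0, u1, u2, u3).
Check each against the 19 clauses (columns in the order u0, u1, u2, u3):
  F F F F  ✗ fails (u0 || u1 || u2)
  F F F T  ✗ fails (u0 || u1 || u2)
  F F T F  ✗ fails (u1 || u0 || u3)
  F F T T  ✗ fails (!u2 || !u3)
  F T F F  ✗ fails (u0 || !u1)
  F T F T  ✗ fails (u0 || !u1)
  F T T F  ✗ fails (!u1 || !u2)
  F T T T  ✗ fails (!u1 || !u2)
  T F F F  ✗ fails (!u0 || u2 || u1)
  T F F T  ✗ fails (!u0 || u2 || u1)
  T F T F  ✗ fails (u1 || !u0 || !u2)
  T F T T  ✗ fails (u1 || !u0 || !u2)
  T T F F  ✗ fails (!u1 || u3 || u2)
  T T F T  ✓ satisfies all
  T T T F  ✗ fails (!u1 || !u2)
  T T T T  ✗ fails (!u1 || !u2)
1 of the 16 rows is a model.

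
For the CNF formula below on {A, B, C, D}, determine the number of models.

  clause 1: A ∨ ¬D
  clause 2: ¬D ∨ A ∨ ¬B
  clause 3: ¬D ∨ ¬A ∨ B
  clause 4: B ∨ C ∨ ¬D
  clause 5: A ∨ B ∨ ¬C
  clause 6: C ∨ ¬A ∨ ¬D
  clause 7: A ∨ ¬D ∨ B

8

There are 2^4 = 16 truth assignments over (A, B, C, D).
Check each against the 7 clauses (columns in the order A, B, C, D):
  F F F F  ✓ satisfies all
  F F F T  ✗ fails (A ∨ ¬D)
  F F T F  ✗ fails (A ∨ B ∨ ¬C)
  F F T T  ✗ fails (A ∨ ¬D)
  F T F F  ✓ satisfies all
  F T F T  ✗ fails (A ∨ ¬D)
  F T T F  ✓ satisfies all
  F T T T  ✗ fails (A ∨ ¬D)
  T F F F  ✓ satisfies all
  T F F T  ✗ fails (¬D ∨ ¬A ∨ B)
  T F T F  ✓ satisfies all
  T F T T  ✗ fails (¬D ∨ ¬A ∨ B)
  T T F F  ✓ satisfies all
  T T F T  ✗ fails (C ∨ ¬A ∨ ¬D)
  T T T F  ✓ satisfies all
  T T T T  ✓ satisfies all
8 of the 16 rows are models.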